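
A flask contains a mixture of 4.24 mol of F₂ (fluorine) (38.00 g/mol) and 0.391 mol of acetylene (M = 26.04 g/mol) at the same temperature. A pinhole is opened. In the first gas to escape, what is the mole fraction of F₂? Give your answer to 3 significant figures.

Effusion rate of each component ∝ n_i/√M_i (partial pressure × 1/√M).
x_F₂(eff) = (n_F₂/√M_F₂) / (n_F₂/√M_F₂ + n_C₂H₂/√M_C₂H₂)
= (4.24/√38.00) / (4.24/√38.00 + 0.391/√26.04) = 0.6878/(0.6878 + 0.07662) = 0.900.

0.900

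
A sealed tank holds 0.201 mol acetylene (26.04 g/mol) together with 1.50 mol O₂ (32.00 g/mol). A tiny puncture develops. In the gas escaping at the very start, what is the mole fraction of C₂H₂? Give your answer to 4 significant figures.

Effusion rate of each component ∝ n_i/√M_i (partial pressure × 1/√M).
x_C₂H₂(eff) = (n_C₂H₂/√M_C₂H₂) / (n_C₂H₂/√M_C₂H₂ + n_O₂/√M_O₂)
= (0.201/√26.04) / (0.201/√26.04 + 1.50/√32.00) = 0.03939/(0.03939 + 0.2652) = 0.1293.

0.1293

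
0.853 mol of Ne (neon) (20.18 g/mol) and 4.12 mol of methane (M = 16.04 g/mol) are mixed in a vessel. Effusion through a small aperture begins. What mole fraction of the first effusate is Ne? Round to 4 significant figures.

0.1558

Rate_i ∝ x_i/√M_i (Graham's law weighted by mole fraction), so the effusate composition follows n_i/√M_i.
So x_Ne in the escaping gas = (n_Ne/√M_Ne) / Σ(n_i/√M_i)
= (0.853/√20.18) / (0.853/√20.18 + 4.12/√16.04) = 0.1899/(0.1899 + 1.029) = 0.1558.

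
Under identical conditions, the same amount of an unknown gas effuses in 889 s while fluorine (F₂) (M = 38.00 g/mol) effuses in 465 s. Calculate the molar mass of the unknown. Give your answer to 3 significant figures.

139 g/mol

Graham's law gives t_X/t_F₂ = √(M_X/M_F₂).
889/465 = 1.912 = √(M_X/38.00)
M_X = 38.00 × 1.912² = 38.00 × 3.655 = 139 g/mol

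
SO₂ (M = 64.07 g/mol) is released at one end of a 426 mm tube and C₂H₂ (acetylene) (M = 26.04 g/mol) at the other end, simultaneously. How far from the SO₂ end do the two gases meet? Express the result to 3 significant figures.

In equal time, each gas travels a distance ∝ its rate ∝ 1/√M, so d_SO₂/d_C₂H₂ = √(M_C₂H₂/M_SO₂) = √(26.04/64.07) = 0.6375.
With d_SO₂ + d_C₂H₂ = 426 mm, d_C₂H₂ = 426/(1 + 0.6375) = 260.1 mm.
d_SO₂ = 426 − 260.1 = 166 mm.

166 mm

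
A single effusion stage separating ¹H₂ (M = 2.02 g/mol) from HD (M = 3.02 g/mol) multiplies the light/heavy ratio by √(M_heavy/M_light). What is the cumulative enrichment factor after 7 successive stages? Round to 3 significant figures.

The single-stage factor is √(M_heavy/M_light), so 7 stages give [√(3.02/2.02)]^7 = (3.02/2.02)^(7/2).
= 1.49505^(7/2) = 4.09.

4.09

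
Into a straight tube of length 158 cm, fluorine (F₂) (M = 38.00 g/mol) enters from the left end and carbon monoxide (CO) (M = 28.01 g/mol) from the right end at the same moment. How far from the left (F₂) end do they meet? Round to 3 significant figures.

Graham's law gives d_F₂/d_CO = rate_F₂/rate_CO = √(M_CO/M_F₂) = √(28.01/38.00) = 0.8585.
With d_F₂ + d_CO = 158 cm, d_CO = 158/(1 + 0.8585) = 85.01 cm.
d_F₂ = 158 − 85.01 = 73.0 cm.

73.0 cm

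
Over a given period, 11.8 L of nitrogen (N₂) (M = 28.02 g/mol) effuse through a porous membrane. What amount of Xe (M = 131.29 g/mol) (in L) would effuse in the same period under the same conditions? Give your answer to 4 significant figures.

5.451 L

By Graham's law, rate_Xe/rate_N₂ = √(M_N₂/M_Xe) = √(28.02/131.29) = √0.2134 = 0.4620.
So the volume for Xe is 11.8 × 0.4620 = 5.451 L.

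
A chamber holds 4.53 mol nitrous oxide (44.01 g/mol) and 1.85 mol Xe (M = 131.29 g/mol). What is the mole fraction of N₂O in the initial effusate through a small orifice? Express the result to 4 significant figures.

0.8088

Effusion rate of each component ∝ n_i/√M_i (partial pressure × 1/√M).
x_N₂O(eff) = (n_N₂O/√M_N₂O) / (n_N₂O/√M_N₂O + n_Xe/√M_Xe)
= (4.53/√44.01) / (4.53/√44.01 + 1.85/√131.29) = 0.6828/(0.6828 + 0.1615) = 0.8088.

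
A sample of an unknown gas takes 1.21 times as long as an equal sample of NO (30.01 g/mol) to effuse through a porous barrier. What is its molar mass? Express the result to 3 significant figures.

43.9 g/mol

Graham's law gives t_X/t_NO = √(M_X/M_NO).
1.21 = √(M_X/30.01)
M_X = 30.01 × 1.21² = 30.01 × 1.464 = 43.9 g/mol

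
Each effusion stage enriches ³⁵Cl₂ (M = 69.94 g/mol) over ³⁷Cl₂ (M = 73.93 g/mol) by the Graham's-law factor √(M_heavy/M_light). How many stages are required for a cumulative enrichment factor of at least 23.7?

Single-stage factor α = √(73.93/69.94), so ln α = ½ ln(1.05705) = 0.02774.
Need α^N ≥ 23.7 ⇒ N ≥ ln(23.7) / ln α = 3.165 / 0.02774 = 114.11.
So at least 115 stages are needed.

115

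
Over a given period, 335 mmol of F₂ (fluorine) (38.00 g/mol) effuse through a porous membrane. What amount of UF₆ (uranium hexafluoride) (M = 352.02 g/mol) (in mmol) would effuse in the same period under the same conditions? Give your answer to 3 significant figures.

110 mmol

From Graham's law, rate_UF₆/rate_F₂ = √(M_F₂/M_UF₆) = √(38.00/352.02) = √0.1079 = 0.3286.
So the amount for UF₆ is 335 × 0.3286 = 110 mmol.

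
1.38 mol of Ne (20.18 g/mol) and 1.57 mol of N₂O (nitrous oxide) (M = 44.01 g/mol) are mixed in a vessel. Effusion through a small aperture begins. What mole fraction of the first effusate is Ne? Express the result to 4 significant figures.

Rate_i ∝ x_i/√M_i (Graham's law weighted by mole fraction), so the effusate composition follows n_i/√M_i.
x_Ne(eff) = (n_Ne/√M_Ne) / (n_Ne/√M_Ne + n_N₂O/√M_N₂O)
= (1.38/√20.18) / (1.38/√20.18 + 1.57/√44.01) = 0.3072/(0.3072 + 0.2367) = 0.5649.

0.5649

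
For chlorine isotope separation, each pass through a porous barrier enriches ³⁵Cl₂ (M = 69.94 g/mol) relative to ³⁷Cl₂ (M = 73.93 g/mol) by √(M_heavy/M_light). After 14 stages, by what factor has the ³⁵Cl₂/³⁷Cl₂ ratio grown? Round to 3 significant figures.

The single-stage factor is √(M_heavy/M_light), so 14 stages give [√(73.93/69.94)]^14 = (73.93/69.94)^(14/2).
= 1.05705^7 = 1.47.

1.47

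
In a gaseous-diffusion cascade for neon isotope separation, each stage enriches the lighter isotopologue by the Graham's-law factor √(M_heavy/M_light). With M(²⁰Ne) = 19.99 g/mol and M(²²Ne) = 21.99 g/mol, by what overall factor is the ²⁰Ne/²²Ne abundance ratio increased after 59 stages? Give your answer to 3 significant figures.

16.7

Each stage multiplies the ratio by α = √(21.99/19.99), so after 59 stages the overall factor is α^59 = (21.99/19.99)^(59/2).
= 1.10005^(59/2) = 16.7.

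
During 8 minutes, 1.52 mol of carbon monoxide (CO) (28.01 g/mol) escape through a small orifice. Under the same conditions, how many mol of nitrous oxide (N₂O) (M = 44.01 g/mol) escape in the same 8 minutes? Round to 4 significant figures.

1.213 mol

Graham's law gives rate_N₂O/rate_CO = √(M_CO/M_N₂O) = √(28.01/44.01) = √0.6364 = 0.7978.
So the amount for N₂O is 1.52 × 0.7978 = 1.213 mol.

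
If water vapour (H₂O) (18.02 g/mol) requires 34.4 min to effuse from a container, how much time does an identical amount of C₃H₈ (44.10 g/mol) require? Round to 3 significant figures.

53.8 min

Since effusion rate ∝ 1/√M, t_C₃H₈/t_H₂O = √(M_C₃H₈/M_H₂O) = √(44.10/18.02) = √2.447 = 1.564.
So the time for C₃H₈ is 34.4 × 1.564 = 53.8 min.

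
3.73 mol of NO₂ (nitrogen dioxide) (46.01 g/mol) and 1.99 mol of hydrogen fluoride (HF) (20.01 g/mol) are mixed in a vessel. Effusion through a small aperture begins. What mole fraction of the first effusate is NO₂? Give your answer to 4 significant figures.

The effusion rate of species i is ∝ p_i/√M_i ∝ n_i/√M_i.
So x_NO₂ in the escaping gas = (n_NO₂/√M_NO₂) / Σ(n_i/√M_i)
= (3.73/√46.01) / (3.73/√46.01 + 1.99/√20.01) = 0.5499/(0.5499 + 0.4449) = 0.5528.

0.5528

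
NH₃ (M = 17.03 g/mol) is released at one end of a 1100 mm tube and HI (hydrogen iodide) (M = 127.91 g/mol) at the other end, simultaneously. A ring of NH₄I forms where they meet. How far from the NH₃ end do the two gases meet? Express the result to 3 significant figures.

The fronts meet when d_NH₃ + d_HI = L with d_NH₃/d_HI = √(M_HI/M_NH₃) (Graham's law). Here √(M_HI/M_NH₃) = √(127.91/17.03) = 2.741.
With d_NH₃ + d_HI = 1100 mm, d_HI = 1100/(1 + 2.741) = 294.1 mm.
d_NH₃ = 1100 − 294.1 = 806 mm.

806 mm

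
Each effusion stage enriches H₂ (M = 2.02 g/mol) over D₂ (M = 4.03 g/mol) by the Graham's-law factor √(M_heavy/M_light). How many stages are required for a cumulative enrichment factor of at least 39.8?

11

Per stage α = (4.03/2.02)^(1/2) = 1.99505^0.5, giving ln α = 0.3453.
Need α^N ≥ 39.8 ⇒ N ≥ ln(39.8) / ln α = 3.684 / 0.3453 = 10.67.
So at least 11 stages are needed.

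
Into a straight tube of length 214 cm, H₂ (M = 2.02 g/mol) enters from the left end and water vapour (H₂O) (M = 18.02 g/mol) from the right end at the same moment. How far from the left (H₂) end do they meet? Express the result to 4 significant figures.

The fronts meet when d_H₂ + d_H₂O = L with d_H₂/d_H₂O = √(M_H₂O/M_H₂) (Graham's law). Here √(M_H₂O/M_H₂) = √(18.02/2.02) = 2.987.
With d_H₂ + d_H₂O = 214 cm, d_H₂O = 214/(1 + 2.987) = 53.68 cm.
d_H₂ = 214 − 53.68 = 160.3 cm.

160.3 cm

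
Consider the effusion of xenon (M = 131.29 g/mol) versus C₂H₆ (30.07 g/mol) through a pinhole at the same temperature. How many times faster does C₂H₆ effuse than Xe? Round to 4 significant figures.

By Graham's law, rate_C₂H₆/rate_Xe = √(M_Xe/M_C₂H₆) = √(131.29/30.07) = √4.366 = 2.090.

2.090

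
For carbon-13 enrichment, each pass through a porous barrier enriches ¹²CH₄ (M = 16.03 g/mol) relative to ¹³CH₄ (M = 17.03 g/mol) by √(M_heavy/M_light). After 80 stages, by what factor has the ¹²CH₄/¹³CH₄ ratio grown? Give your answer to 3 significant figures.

The single-stage factor is √(M_heavy/M_light), so 80 stages give [√(17.03/16.03)]^80 = (17.03/16.03)^(80/2).
= 1.06238^40 = 11.3.

11.3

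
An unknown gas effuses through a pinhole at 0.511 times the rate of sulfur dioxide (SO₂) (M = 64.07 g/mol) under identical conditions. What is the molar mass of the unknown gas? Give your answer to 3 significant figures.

245 g/mol

From Graham's law, rate_X/rate_SO₂ = √(M_SO₂/M_X).
0.511 = √(64.07/M_X)
M_X = 64.07 / 0.511² = 64.07 / 0.2611 = 245 g/mol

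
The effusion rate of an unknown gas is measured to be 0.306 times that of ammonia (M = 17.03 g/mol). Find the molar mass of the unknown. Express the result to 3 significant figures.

182 g/mol

Using Graham's law: rate_X/rate_NH₃ = √(M_NH₃/M_X).
0.306 = √(17.03/M_X)
M_X = 17.03 / 0.306² = 17.03 / 0.09364 = 182 g/mol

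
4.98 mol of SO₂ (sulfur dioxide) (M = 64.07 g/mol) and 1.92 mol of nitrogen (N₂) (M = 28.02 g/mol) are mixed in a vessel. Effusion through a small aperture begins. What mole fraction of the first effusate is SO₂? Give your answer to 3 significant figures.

The effusion rate of species i is ∝ p_i/√M_i ∝ n_i/√M_i.
Mole fraction of SO₂ in the effusate = (n_SO₂/√M_SO₂) / (n_SO₂/√M_SO₂ + n_N₂/√M_N₂)
= (4.98/√64.07) / (4.98/√64.07 + 1.92/√28.02) = 0.6222/(0.6222 + 0.3627) = 0.632.

0.632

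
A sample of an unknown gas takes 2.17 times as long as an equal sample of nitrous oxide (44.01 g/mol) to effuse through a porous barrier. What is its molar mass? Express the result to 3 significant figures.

Using Graham's law: t_X/t_N₂O = √(M_X/M_N₂O).
2.17 = √(M_X/44.01)
M_X = 44.01 × 2.17² = 44.01 × 4.709 = 207 g/mol

207 g/mol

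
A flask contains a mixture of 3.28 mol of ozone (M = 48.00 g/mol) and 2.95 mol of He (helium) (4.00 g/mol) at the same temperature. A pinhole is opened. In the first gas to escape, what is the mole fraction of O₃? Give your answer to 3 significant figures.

The effusion rate of species i is ∝ p_i/√M_i ∝ n_i/√M_i.
x_O₃(eff) = (n_O₃/√M_O₃) / (n_O₃/√M_O₃ + n_He/√M_He)
= (3.28/√48.00) / (3.28/√48.00 + 2.95/√4.00) = 0.4734/(0.4734 + 1.475) = 0.243.

0.243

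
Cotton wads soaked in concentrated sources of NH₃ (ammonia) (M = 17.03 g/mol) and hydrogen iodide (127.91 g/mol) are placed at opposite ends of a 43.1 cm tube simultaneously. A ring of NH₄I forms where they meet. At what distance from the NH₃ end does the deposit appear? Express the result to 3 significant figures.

Graham's law gives d_NH₃/d_HI = rate_NH₃/rate_HI = √(M_HI/M_NH₃) = √(127.91/17.03) = 2.741.
With d_NH₃ + d_HI = 43.1 cm, d_HI = 43.1/(1 + 2.741) = 11.52 cm.
d_NH₃ = 43.1 − 11.52 = 31.6 cm.

31.6 cm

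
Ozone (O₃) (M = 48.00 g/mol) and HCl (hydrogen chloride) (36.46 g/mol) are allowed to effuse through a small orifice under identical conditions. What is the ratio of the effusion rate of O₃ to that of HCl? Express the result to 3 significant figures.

0.872

By Graham's law, rate_O₃/rate_HCl = √(M_HCl/M_O₃) = √(36.46/48.00) = √0.7596 = 0.872.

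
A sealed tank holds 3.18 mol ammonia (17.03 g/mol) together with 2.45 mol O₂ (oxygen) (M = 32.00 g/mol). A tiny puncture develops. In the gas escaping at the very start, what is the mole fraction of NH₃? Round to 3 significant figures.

Rate_i ∝ x_i/√M_i (Graham's law weighted by mole fraction), so the effusate composition follows n_i/√M_i.
So x_NH₃ in the escaping gas = (n_NH₃/√M_NH₃) / Σ(n_i/√M_i)
= (3.18/√17.03) / (3.18/√17.03 + 2.45/√32.00) = 0.7706/(0.7706 + 0.4331) = 0.640.

0.640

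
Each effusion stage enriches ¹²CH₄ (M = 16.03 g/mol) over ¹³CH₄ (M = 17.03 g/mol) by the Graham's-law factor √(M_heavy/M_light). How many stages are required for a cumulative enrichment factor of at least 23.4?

105

Per stage α = (17.03/16.03)^(1/2) = 1.06238^0.5, giving ln α = 0.03026.
Need α^N ≥ 23.4 ⇒ N ≥ ln(23.4) / ln α = 3.153 / 0.03026 = 104.20.
So at least 105 stages are needed.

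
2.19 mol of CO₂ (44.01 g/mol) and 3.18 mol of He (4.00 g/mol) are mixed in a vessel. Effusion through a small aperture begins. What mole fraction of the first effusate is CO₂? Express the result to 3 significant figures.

0.172

Rate_i ∝ x_i/√M_i (Graham's law weighted by mole fraction), so the effusate composition follows n_i/√M_i.
So x_CO₂ in the escaping gas = (n_CO₂/√M_CO₂) / Σ(n_i/√M_i)
= (2.19/√44.01) / (2.19/√44.01 + 3.18/√4.00) = 0.3301/(0.3301 + 1.590) = 0.172.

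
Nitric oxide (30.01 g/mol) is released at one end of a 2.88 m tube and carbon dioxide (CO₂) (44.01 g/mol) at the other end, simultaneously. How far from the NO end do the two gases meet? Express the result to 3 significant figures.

Graham's law gives d_NO/d_CO₂ = rate_NO/rate_CO₂ = √(M_CO₂/M_NO) = √(44.01/30.01) = 1.211.
With d_NO + d_CO₂ = 2.88 m, d_CO₂ = 2.88/(1 + 1.211) = 1.303 m.
d_NO = 2.88 − 1.303 = 1.58 m.

1.58 m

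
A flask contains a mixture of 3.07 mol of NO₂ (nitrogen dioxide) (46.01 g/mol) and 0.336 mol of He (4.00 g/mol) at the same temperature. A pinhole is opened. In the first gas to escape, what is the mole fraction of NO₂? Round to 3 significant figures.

Effusion rate of each component ∝ n_i/√M_i (partial pressure × 1/√M).
Mole fraction of NO₂ in the effusate = (n_NO₂/√M_NO₂) / (n_NO₂/√M_NO₂ + n_He/√M_He)
= (3.07/√46.01) / (3.07/√46.01 + 0.336/√4.00) = 0.4526/(0.4526 + 0.1680) = 0.729.

0.729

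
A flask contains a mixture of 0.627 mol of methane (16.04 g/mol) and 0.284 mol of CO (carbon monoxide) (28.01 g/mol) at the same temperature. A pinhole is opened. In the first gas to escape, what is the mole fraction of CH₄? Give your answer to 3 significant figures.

0.745

Effusion rate of each component ∝ n_i/√M_i (partial pressure × 1/√M).
x_CH₄(eff) = (n_CH₄/√M_CH₄) / (n_CH₄/√M_CH₄ + n_CO/√M_CO)
= (0.627/√16.04) / (0.627/√16.04 + 0.284/√28.01) = 0.1566/(0.1566 + 0.05366) = 0.745.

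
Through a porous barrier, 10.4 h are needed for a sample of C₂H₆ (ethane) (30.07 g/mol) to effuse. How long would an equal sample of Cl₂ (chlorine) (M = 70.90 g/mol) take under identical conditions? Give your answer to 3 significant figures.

16.0 h

Since effusion rate ∝ 1/√M, t_Cl₂/t_C₂H₆ = √(M_Cl₂/M_C₂H₆) = √(70.90/30.07) = √2.358 = 1.536.
So the time for Cl₂ is 10.4 × 1.536 = 16.0 h.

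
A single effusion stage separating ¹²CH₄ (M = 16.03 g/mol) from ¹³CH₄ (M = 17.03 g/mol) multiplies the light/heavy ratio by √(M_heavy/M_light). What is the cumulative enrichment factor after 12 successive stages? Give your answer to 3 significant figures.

Each stage multiplies the ratio by α = √(17.03/16.03), so after 12 stages the overall factor is α^12 = (17.03/16.03)^(12/2).
= 1.06238^6 = 1.44.

1.44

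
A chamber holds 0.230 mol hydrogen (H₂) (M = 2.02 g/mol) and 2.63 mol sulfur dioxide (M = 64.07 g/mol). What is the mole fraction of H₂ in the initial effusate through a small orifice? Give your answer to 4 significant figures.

0.3300

Each component's effusion rate ∝ (its partial pressure)·(1/√M) ∝ n_i/√M_i.
x_H₂(eff) = (n_H₂/√M_H₂) / (n_H₂/√M_H₂ + n_SO₂/√M_SO₂)
= (0.230/√2.02) / (0.230/√2.02 + 2.63/√64.07) = 0.1618/(0.1618 + 0.3286) = 0.3300.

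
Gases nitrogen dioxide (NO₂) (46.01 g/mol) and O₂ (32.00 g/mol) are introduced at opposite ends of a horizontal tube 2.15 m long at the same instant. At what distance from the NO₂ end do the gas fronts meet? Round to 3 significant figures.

0.978 m

Graham's law gives d_NO₂/d_O₂ = rate_NO₂/rate_O₂ = √(M_O₂/M_NO₂) = √(32.00/46.01) = 0.8340.
With d_NO₂ + d_O₂ = 2.15 m, d_O₂ = 2.15/(1 + 0.8340) = 1.172 m.
d_NO₂ = 2.15 − 1.172 = 0.978 m.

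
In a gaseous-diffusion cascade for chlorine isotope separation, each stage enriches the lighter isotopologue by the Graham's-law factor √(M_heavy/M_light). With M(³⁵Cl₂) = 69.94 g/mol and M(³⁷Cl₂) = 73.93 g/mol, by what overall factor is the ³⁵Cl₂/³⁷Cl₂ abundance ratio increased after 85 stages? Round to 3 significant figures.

10.6

The single-stage factor is √(M_heavy/M_light), so 85 stages give [√(73.93/69.94)]^85 = (73.93/69.94)^(85/2).
= 1.05705^(85/2) = 10.6.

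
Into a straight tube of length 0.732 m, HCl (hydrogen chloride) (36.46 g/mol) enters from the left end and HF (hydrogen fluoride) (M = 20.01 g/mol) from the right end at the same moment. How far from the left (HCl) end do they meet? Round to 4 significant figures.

Distances travelled in equal time are proportional to diffusion rates, so d_HCl/d_HF = √(M_HF/M_HCl) = √(20.01/36.46) = 0.7408.
With d_HCl + d_HF = 0.732 m, d_HF = 0.732/(1 + 0.7408) = 0.4205 m.
d_HCl = 0.732 − 0.4205 = 0.3115 m.

0.3115 m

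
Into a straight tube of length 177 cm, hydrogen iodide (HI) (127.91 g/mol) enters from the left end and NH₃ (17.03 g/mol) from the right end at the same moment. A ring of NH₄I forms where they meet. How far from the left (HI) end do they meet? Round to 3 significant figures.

Graham's law gives d_HI/d_NH₃ = rate_HI/rate_NH₃ = √(M_NH₃/M_HI) = √(17.03/127.91) = 0.3649.
With d_HI + d_NH₃ = 177 cm, d_NH₃ = 177/(1 + 0.3649) = 129.7 cm.
d_HI = 177 − 129.7 = 47.3 cm.

47.3 cm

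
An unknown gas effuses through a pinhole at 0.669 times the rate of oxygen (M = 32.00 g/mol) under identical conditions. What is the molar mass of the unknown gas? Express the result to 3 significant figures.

By Graham's law, rate_X/rate_O₂ = √(M_O₂/M_X).
0.669 = √(32.00/M_X)
M_X = 32.00 / 0.669² = 32.00 / 0.4476 = 71.5 g/mol

71.5 g/mol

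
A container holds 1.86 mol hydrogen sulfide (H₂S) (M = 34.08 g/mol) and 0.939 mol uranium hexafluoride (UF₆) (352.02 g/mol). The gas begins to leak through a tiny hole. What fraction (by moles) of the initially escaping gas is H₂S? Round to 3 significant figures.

0.864

Each component's effusion rate ∝ (its partial pressure)·(1/√M) ∝ n_i/√M_i.
Mole fraction of H₂S in the effusate = (n_H₂S/√M_H₂S) / (n_H₂S/√M_H₂S + n_UF₆/√M_UF₆)
= (1.86/√34.08) / (1.86/√34.08 + 0.939/√352.02) = 0.3186/(0.3186 + 0.05005) = 0.864.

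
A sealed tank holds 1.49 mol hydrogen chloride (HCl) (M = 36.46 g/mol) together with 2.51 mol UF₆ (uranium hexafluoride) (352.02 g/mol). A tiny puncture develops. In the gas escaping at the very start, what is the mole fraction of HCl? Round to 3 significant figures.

0.648

Rate_i ∝ x_i/√M_i (Graham's law weighted by mole fraction), so the effusate composition follows n_i/√M_i.
Mole fraction of HCl in the effusate = (n_HCl/√M_HCl) / (n_HCl/√M_HCl + n_UF₆/√M_UF₆)
= (1.49/√36.46) / (1.49/√36.46 + 2.51/√352.02) = 0.2468/(0.2468 + 0.1338) = 0.648.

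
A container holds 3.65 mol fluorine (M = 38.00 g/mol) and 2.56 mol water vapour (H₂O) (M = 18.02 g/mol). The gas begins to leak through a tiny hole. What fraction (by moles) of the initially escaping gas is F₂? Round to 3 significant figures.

0.495

The effusion rate of species i is ∝ p_i/√M_i ∝ n_i/√M_i.
x_F₂(eff) = (n_F₂/√M_F₂) / (n_F₂/√M_F₂ + n_H₂O/√M_H₂O)
= (3.65/√38.00) / (3.65/√38.00 + 2.56/√18.02) = 0.5921/(0.5921 + 0.6031) = 0.495.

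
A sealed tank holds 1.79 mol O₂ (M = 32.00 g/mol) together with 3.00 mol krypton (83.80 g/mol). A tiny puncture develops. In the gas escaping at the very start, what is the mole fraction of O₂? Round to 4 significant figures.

0.4912

Effusion rate of each component ∝ n_i/√M_i (partial pressure × 1/√M).
Mole fraction of O₂ in the effusate = (n_O₂/√M_O₂) / (n_O₂/√M_O₂ + n_Kr/√M_Kr)
= (1.79/√32.00) / (1.79/√32.00 + 3.00/√83.80) = 0.3164/(0.3164 + 0.3277) = 0.4912.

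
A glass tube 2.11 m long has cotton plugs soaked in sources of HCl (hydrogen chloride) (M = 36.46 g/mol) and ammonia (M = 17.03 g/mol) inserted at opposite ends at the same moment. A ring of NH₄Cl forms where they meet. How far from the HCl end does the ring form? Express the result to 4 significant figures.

Graham's law gives d_HCl/d_NH₃ = rate_HCl/rate_NH₃ = √(M_NH₃/M_HCl) = √(17.03/36.46) = 0.6834.
With d_HCl + d_NH₃ = 2.11 m, d_NH₃ = 2.11/(1 + 0.6834) = 1.253 m.
d_HCl = 2.11 − 1.253 = 0.8566 m.

0.8566 m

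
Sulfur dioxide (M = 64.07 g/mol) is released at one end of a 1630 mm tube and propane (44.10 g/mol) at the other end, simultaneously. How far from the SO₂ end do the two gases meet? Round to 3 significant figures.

739 mm

Graham's law gives d_SO₂/d_C₃H₈ = rate_SO₂/rate_C₃H₈ = √(M_C₃H₈/M_SO₂) = √(44.10/64.07) = 0.8296.
With d_SO₂ + d_C₃H₈ = 1630 mm, d_C₃H₈ = 1630/(1 + 0.8296) = 890.9 mm.
d_SO₂ = 1630 − 890.9 = 739 mm.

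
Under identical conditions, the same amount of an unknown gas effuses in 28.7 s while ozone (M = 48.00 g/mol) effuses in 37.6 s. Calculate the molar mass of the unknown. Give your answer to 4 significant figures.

From Graham's law, t_X/t_O₃ = √(M_X/M_O₃).
28.7/37.6 = 0.7633 = √(M_X/48.00)
M_X = 48.00 × 0.7633² = 48.00 × 0.5826 = 27.97 g/mol

27.97 g/mol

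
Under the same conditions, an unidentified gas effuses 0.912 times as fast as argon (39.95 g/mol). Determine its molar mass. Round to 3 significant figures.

By Graham's law, rate_X/rate_Ar = √(M_Ar/M_X).
0.912 = √(39.95/M_X)
M_X = 39.95 / 0.912² = 39.95 / 0.8317 = 48.0 g/mol

48.0 g/mol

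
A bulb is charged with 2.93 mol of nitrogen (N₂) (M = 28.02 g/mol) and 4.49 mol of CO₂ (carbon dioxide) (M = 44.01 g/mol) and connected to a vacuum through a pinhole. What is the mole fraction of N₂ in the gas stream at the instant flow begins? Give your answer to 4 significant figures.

Rate_i ∝ x_i/√M_i (Graham's law weighted by mole fraction), so the effusate composition follows n_i/√M_i.
x_N₂(eff) = (n_N₂/√M_N₂) / (n_N₂/√M_N₂ + n_CO₂/√M_CO₂)
= (2.93/√28.02) / (2.93/√28.02 + 4.49/√44.01) = 0.5535/(0.5535 + 0.6768) = 0.4499.

0.4499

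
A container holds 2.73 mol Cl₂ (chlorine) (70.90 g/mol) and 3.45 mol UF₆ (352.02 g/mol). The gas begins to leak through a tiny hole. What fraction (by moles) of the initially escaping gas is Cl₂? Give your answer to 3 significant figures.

Effusion rate of each component ∝ n_i/√M_i (partial pressure × 1/√M).
Mole fraction of Cl₂ in the effusate = (n_Cl₂/√M_Cl₂) / (n_Cl₂/√M_Cl₂ + n_UF₆/√M_UF₆)
= (2.73/√70.90) / (2.73/√70.90 + 3.45/√352.02) = 0.3242/(0.3242 + 0.1839) = 0.638.

0.638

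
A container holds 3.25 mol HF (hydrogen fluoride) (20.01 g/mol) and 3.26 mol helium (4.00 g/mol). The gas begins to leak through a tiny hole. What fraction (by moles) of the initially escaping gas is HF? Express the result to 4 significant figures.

0.3083

Effusion rate of each component ∝ n_i/√M_i (partial pressure × 1/√M).
Mole fraction of HF in the effusate = (n_HF/√M_HF) / (n_HF/√M_HF + n_He/√M_He)
= (3.25/√20.01) / (3.25/√20.01 + 3.26/√4.00) = 0.7265/(0.7265 + 1.630) = 0.3083.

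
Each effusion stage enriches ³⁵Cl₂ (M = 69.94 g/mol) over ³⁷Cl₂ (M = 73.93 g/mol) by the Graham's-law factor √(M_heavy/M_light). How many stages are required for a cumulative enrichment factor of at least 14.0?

Single-stage factor α = √(73.93/69.94), so ln α = ½ ln(1.05705) = 0.02774.
Need α^N ≥ 14.0 ⇒ N ≥ ln(14.0) / ln α = 2.639 / 0.02774 = 95.13.
Minimum whole number of stages: N = 96.

96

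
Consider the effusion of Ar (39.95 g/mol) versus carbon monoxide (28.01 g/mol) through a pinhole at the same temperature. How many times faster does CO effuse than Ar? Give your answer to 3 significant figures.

By Graham's law, rate_CO/rate_Ar = √(M_Ar/M_CO) = √(39.95/28.01) = √1.426 = 1.19.

1.19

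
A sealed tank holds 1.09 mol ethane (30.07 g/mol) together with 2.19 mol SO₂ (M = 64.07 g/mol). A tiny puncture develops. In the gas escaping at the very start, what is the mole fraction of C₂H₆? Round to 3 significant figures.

0.421

Rate_i ∝ x_i/√M_i (Graham's law weighted by mole fraction), so the effusate composition follows n_i/√M_i.
So x_C₂H₆ in the escaping gas = (n_C₂H₆/√M_C₂H₆) / Σ(n_i/√M_i)
= (1.09/√30.07) / (1.09/√30.07 + 2.19/√64.07) = 0.1988/(0.1988 + 0.2736) = 0.421.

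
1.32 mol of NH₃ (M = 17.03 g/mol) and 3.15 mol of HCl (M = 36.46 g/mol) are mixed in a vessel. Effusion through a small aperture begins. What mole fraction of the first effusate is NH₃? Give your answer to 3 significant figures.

0.380

Each component's effusion rate ∝ (its partial pressure)·(1/√M) ∝ n_i/√M_i.
x_NH₃(eff) = (n_NH₃/√M_NH₃) / (n_NH₃/√M_NH₃ + n_HCl/√M_HCl)
= (1.32/√17.03) / (1.32/√17.03 + 3.15/√36.46) = 0.3199/(0.3199 + 0.5217) = 0.380.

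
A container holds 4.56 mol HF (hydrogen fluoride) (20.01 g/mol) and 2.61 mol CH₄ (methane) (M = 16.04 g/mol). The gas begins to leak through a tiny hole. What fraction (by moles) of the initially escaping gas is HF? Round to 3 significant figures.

0.610

Each component's effusion rate ∝ (its partial pressure)·(1/√M) ∝ n_i/√M_i.
x_HF(eff) = (n_HF/√M_HF) / (n_HF/√M_HF + n_CH₄/√M_CH₄)
= (4.56/√20.01) / (4.56/√20.01 + 2.61/√16.04) = 1.019/(1.019 + 0.6517) = 0.610.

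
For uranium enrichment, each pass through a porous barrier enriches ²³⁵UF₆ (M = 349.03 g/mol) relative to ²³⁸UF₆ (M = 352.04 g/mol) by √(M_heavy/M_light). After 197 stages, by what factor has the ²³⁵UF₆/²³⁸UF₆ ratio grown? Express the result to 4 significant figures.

2.330

The single-stage factor is √(M_heavy/M_light), so 197 stages give [√(352.04/349.03)]^197 = (352.04/349.03)^(197/2).
= 1.00862^(197/2) = 2.330.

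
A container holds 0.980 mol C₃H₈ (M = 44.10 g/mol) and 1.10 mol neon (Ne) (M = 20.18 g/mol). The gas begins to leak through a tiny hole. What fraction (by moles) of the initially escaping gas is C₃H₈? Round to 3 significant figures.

The effusion rate of species i is ∝ p_i/√M_i ∝ n_i/√M_i.
So x_C₃H₈ in the escaping gas = (n_C₃H₈/√M_C₃H₈) / Σ(n_i/√M_i)
= (0.980/√44.10) / (0.980/√44.10 + 1.10/√20.18) = 0.1476/(0.1476 + 0.2449) = 0.376.

0.376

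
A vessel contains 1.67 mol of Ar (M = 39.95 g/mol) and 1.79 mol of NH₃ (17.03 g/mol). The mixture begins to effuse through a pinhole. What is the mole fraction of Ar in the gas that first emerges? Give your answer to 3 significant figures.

Each component's effusion rate ∝ (its partial pressure)·(1/√M) ∝ n_i/√M_i.
x_Ar(eff) = (n_Ar/√M_Ar) / (n_Ar/√M_Ar + n_NH₃/√M_NH₃)
= (1.67/√39.95) / (1.67/√39.95 + 1.79/√17.03) = 0.2642/(0.2642 + 0.4338) = 0.379.

0.379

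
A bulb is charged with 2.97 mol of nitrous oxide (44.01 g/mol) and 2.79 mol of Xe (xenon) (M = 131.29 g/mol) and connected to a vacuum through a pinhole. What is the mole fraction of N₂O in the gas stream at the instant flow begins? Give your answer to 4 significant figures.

Each component's effusion rate ∝ (its partial pressure)·(1/√M) ∝ n_i/√M_i.
So x_N₂O in the escaping gas = (n_N₂O/√M_N₂O) / Σ(n_i/√M_i)
= (2.97/√44.01) / (2.97/√44.01 + 2.79/√131.29) = 0.4477/(0.4477 + 0.2435) = 0.6477.

0.6477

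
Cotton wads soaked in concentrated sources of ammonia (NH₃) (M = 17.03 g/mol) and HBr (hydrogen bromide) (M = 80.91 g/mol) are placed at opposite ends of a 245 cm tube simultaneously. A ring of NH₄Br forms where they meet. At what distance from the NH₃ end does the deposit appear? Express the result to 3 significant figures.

The fronts meet when d_NH₃ + d_HBr = L with d_NH₃/d_HBr = √(M_HBr/M_NH₃) (Graham's law). Here √(M_HBr/M_NH₃) = √(80.91/17.03) = 2.180.
With d_NH₃ + d_HBr = 245 cm, d_HBr = 245/(1 + 2.180) = 77.05 cm.
d_NH₃ = 245 − 77.05 = 168 cm.

168 cm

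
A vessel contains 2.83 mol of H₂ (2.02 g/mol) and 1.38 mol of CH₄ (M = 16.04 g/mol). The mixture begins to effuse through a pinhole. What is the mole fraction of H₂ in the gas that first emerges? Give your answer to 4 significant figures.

0.8525

Each component's effusion rate ∝ (its partial pressure)·(1/√M) ∝ n_i/√M_i.
x_H₂(eff) = (n_H₂/√M_H₂) / (n_H₂/√M_H₂ + n_CH₄/√M_CH₄)
= (2.83/√2.02) / (2.83/√2.02 + 1.38/√16.04) = 1.991/(1.991 + 0.3446) = 0.8525.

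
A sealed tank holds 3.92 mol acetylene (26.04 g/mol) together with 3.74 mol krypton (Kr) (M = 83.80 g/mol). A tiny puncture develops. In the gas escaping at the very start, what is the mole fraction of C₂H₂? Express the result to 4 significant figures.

Rate_i ∝ x_i/√M_i (Graham's law weighted by mole fraction), so the effusate composition follows n_i/√M_i.
Mole fraction of C₂H₂ in the effusate = (n_C₂H₂/√M_C₂H₂) / (n_C₂H₂/√M_C₂H₂ + n_Kr/√M_Kr)
= (3.92/√26.04) / (3.92/√26.04 + 3.74/√83.80) = 0.7682/(0.7682 + 0.4086) = 0.6528.

0.6528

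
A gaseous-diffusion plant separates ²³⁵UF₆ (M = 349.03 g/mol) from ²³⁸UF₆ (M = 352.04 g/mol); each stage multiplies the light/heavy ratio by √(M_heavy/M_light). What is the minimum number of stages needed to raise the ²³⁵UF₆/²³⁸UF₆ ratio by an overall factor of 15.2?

634

With α = √(352.04/349.03) per stage, ln α = ½ ln(1.00862) = 0.004293.
Need α^N ≥ 15.2 ⇒ N ≥ ln(15.2) / ln α = 2.721 / 0.004293 = 633.82.
So at least 634 stages are needed.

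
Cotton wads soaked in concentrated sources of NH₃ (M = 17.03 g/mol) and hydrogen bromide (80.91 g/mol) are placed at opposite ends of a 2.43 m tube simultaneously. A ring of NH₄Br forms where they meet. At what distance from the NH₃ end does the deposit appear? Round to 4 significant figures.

1.666 m

Graham's law gives d_NH₃/d_HBr = rate_NH₃/rate_HBr = √(M_HBr/M_NH₃) = √(80.91/17.03) = 2.180.
With d_NH₃ + d_HBr = 2.43 m, d_HBr = 2.43/(1 + 2.180) = 0.7642 m.
d_NH₃ = 2.43 − 0.7642 = 1.666 m.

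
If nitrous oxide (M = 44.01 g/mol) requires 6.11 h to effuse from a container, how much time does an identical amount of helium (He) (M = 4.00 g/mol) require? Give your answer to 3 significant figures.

1.84 h

By Graham's law, t_He/t_N₂O = √(M_He/M_N₂O) = √(4.00/44.01) = √0.09089 = 0.3015.
So the time for He is 6.11 × 0.3015 = 1.84 h.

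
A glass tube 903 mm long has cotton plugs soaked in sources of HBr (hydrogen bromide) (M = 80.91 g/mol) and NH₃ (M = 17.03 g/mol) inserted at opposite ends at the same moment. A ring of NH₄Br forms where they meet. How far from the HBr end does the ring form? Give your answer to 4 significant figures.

Distances travelled in equal time are proportional to diffusion rates, so d_HBr/d_NH₃ = √(M_NH₃/M_HBr) = √(17.03/80.91) = 0.4588.
With d_HBr + d_NH₃ = 903 mm, d_NH₃ = 903/(1 + 0.4588) = 619.0 mm.
d_HBr = 903 − 619.0 = 284.0 mm.

284.0 mm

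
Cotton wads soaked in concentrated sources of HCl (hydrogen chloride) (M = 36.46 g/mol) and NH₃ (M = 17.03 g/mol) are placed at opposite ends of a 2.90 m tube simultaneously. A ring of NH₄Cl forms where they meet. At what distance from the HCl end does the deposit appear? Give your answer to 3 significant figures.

In equal time, each gas travels a distance ∝ its rate ∝ 1/√M, so d_HCl/d_NH₃ = √(M_NH₃/M_HCl) = √(17.03/36.46) = 0.6834.
With d_HCl + d_NH₃ = 2.90 m, d_NH₃ = 2.90/(1 + 0.6834) = 1.723 m.
d_HCl = 2.90 − 1.723 = 1.18 m.

1.18 m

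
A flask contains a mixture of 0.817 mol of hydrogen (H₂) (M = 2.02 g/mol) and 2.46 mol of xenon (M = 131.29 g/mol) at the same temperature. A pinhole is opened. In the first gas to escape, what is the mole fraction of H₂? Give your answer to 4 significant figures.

Rate_i ∝ x_i/√M_i (Graham's law weighted by mole fraction), so the effusate composition follows n_i/√M_i.
Mole fraction of H₂ in the effusate = (n_H₂/√M_H₂) / (n_H₂/√M_H₂ + n_Xe/√M_Xe)
= (0.817/√2.02) / (0.817/√2.02 + 2.46/√131.29) = 0.5748/(0.5748 + 0.2147) = 0.7281.

0.7281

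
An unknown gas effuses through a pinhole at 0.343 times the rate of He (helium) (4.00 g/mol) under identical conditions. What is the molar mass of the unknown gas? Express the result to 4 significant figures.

34.00 g/mol

Using Graham's law: rate_X/rate_He = √(M_He/M_X).
0.343 = √(4.00/M_X)
M_X = 4.00 / 0.343² = 4.00 / 0.1176 = 34.00 g/mol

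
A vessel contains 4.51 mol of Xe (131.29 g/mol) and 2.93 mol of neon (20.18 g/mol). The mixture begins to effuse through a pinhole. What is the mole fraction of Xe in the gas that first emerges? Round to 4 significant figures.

Each component's effusion rate ∝ (its partial pressure)·(1/√M) ∝ n_i/√M_i.
Mole fraction of Xe in the effusate = (n_Xe/√M_Xe) / (n_Xe/√M_Xe + n_Ne/√M_Ne)
= (4.51/√131.29) / (4.51/√131.29 + 2.93/√20.18) = 0.3936/(0.3936 + 0.6522) = 0.3764.

0.3764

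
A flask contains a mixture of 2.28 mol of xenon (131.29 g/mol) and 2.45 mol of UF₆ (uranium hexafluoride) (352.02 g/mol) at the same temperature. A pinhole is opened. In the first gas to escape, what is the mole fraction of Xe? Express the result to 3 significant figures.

The effusion rate of species i is ∝ p_i/√M_i ∝ n_i/√M_i.
x_Xe(eff) = (n_Xe/√M_Xe) / (n_Xe/√M_Xe + n_UF₆/√M_UF₆)
= (2.28/√131.29) / (2.28/√131.29 + 2.45/√352.02) = 0.1990/(0.1990 + 0.1306) = 0.604.

0.604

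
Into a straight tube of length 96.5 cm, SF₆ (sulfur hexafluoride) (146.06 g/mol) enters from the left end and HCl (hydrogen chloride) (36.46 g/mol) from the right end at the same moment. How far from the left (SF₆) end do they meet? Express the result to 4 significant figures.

32.15 cm

In equal time, each gas travels a distance ∝ its rate ∝ 1/√M, so d_SF₆/d_HCl = √(M_HCl/M_SF₆) = √(36.46/146.06) = 0.4996.
With d_SF₆ + d_HCl = 96.5 cm, d_HCl = 96.5/(1 + 0.4996) = 64.35 cm.
d_SF₆ = 96.5 − 64.35 = 32.15 cm.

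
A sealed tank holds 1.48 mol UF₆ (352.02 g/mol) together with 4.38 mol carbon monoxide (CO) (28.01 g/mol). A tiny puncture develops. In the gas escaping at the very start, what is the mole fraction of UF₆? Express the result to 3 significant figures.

0.0870

Each component's effusion rate ∝ (its partial pressure)·(1/√M) ∝ n_i/√M_i.
So x_UF₆ in the escaping gas = (n_UF₆/√M_UF₆) / Σ(n_i/√M_i)
= (1.48/√352.02) / (1.48/√352.02 + 4.38/√28.01) = 0.07888/(0.07888 + 0.8276) = 0.0870.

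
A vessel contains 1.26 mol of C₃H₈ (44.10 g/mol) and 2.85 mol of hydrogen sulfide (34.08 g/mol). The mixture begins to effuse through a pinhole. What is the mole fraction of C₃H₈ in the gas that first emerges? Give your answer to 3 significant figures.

Each component's effusion rate ∝ (its partial pressure)·(1/√M) ∝ n_i/√M_i.
So x_C₃H₈ in the escaping gas = (n_C₃H₈/√M_C₃H₈) / Σ(n_i/√M_i)
= (1.26/√44.10) / (1.26/√44.10 + 2.85/√34.08) = 0.1897/(0.1897 + 0.4882) = 0.280.

0.280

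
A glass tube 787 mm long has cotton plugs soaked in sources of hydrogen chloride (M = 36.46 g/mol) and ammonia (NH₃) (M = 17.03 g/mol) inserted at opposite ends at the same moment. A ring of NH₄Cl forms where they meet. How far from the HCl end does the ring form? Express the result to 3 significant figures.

320 mm

Distances travelled in equal time are proportional to diffusion rates, so d_HCl/d_NH₃ = √(M_NH₃/M_HCl) = √(17.03/36.46) = 0.6834.
With d_HCl + d_NH₃ = 787 mm, d_NH₃ = 787/(1 + 0.6834) = 467.5 mm.
d_HCl = 787 − 467.5 = 320 mm.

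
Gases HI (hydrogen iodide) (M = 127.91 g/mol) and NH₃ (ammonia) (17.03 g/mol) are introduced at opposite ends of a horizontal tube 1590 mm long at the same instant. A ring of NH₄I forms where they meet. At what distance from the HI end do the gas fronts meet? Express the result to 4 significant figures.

Graham's law gives d_HI/d_NH₃ = rate_HI/rate_NH₃ = √(M_NH₃/M_HI) = √(17.03/127.91) = 0.3649.
With d_HI + d_NH₃ = 1590 mm, d_NH₃ = 1590/(1 + 0.3649) = 1165 mm.
d_HI = 1590 − 1165 = 425.1 mm.

425.1 mm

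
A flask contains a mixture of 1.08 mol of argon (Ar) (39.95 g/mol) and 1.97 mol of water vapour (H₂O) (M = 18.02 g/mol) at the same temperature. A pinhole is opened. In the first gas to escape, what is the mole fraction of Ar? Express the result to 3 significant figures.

Rate_i ∝ x_i/√M_i (Graham's law weighted by mole fraction), so the effusate composition follows n_i/√M_i.
x_Ar(eff) = (n_Ar/√M_Ar) / (n_Ar/√M_Ar + n_H₂O/√M_H₂O)
= (1.08/√39.95) / (1.08/√39.95 + 1.97/√18.02) = 0.1709/(0.1709 + 0.4641) = 0.269.

0.269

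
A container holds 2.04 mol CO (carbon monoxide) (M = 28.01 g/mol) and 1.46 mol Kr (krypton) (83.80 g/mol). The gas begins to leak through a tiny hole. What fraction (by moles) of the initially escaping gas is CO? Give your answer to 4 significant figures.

0.7073

Each component's effusion rate ∝ (its partial pressure)·(1/√M) ∝ n_i/√M_i.
Mole fraction of CO in the effusate = (n_CO/√M_CO) / (n_CO/√M_CO + n_Kr/√M_Kr)
= (2.04/√28.01) / (2.04/√28.01 + 1.46/√83.80) = 0.3855/(0.3855 + 0.1595) = 0.7073.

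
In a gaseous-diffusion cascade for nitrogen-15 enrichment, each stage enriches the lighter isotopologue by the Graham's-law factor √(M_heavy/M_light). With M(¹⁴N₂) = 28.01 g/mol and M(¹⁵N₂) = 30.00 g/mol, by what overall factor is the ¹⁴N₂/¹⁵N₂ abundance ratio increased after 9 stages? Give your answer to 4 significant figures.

Each stage multiplies the ratio by α = √(30.00/28.01), so after 9 stages the overall factor is α^9 = (30.00/28.01)^(9/2).
= 1.07105^(9/2) = 1.362.

1.362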